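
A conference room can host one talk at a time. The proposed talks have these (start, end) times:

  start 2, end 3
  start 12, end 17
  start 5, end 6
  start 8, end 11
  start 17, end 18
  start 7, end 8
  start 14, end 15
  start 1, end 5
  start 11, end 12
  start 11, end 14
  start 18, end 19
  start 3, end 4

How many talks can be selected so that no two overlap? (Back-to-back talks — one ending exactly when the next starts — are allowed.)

9

Order by finish time; keep every interval that doesn't clash with the previous kept one.
Sorted by end: (2,3)  (3,4)  (1,5)  (5,6)  (7,8)  (8,11)  (11,12)  (11,14)  (14,15)  (12,17)  (17,18)  (18,19)
take (2,3); take (3,4); skip (1,5); take (5,6); take (7,8); take (8,11); take (11,12); take (14,15); skip (12,17); take (17,18); take (18,19).
Selected 9 talks.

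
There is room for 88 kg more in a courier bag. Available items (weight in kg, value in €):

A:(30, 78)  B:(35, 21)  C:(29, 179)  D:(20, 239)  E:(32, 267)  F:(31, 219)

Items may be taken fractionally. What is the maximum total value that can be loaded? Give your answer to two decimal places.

Greedy by value/weight ratio, highest first.
Order: D (239/20=11.95) > E (267/32=8.34) > F (219/31=7.06) > C (179/29=6.17) > A (78/30=2.60) > B (21/35=0.60)
Fill: take D (20 @ 239) → take E (32 @ 267) → take F (31 @ 219) → take 5/29 of C → 30.86; 88/88 used.
Total value = 755.86

755.86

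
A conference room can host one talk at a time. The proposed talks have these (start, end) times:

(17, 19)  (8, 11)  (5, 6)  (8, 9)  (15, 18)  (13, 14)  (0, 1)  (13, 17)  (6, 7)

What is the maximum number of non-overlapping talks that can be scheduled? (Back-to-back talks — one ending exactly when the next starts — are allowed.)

6

Greedy by earliest finish: after sorting by end time, pick each interval compatible with the last pick.
By end time: (0,1), (5,6), (6,7), (8,9), (8,11), (13,14), (13,17), (15,18), (17,19).
Pick (0,1); next start ≥ 1 → (5,6); next start ≥ 6 → (6,7); next start ≥ 7 → (8,9); next start ≥ 9 → (13,14); next start ≥ 14 → (15,18).
Selected 6 talks.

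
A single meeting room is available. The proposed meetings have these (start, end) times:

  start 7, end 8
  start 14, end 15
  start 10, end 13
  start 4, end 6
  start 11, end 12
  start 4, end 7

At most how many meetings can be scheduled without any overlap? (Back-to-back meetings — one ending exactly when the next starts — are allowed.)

Greedy by earliest finish: after sorting by end time, pick each interval compatible with the last pick.
Sorted by end: (4,6)  (4,7)  (7,8)  (11,12)  (10,13)  (14,15)
take (4,6); skip (4,7); take (7,8); take (11,12); take (14,15).
Selected 4 meetings.

4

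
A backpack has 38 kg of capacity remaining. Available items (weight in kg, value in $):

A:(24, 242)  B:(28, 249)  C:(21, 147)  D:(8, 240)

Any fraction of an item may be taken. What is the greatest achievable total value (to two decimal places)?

Greedy by value/weight ratio, highest first.
Order: D (240/8=30.00) > A (242/24=10.08) > B (249/28=8.89) > C (147/21=7.00)
Fill: take D (8 @ 240) → take A (24 @ 242) → take 6/28 of B → 53.36; 38/38 used.
Total value = 535.36

535.36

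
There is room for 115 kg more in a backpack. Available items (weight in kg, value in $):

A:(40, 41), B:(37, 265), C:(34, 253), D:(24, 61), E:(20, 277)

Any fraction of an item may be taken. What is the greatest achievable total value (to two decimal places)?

856.00

Order: E (277/20=13.85) > C (253/34=7.44) > B (265/37=7.16) > D (61/24=2.54) > A (41/40=1.02)
Fill: take E (20 @ 277) → take C (34 @ 253) → take B (37 @ 265) → take D (24 @ 61); 115/115 used.
Total value = 856.00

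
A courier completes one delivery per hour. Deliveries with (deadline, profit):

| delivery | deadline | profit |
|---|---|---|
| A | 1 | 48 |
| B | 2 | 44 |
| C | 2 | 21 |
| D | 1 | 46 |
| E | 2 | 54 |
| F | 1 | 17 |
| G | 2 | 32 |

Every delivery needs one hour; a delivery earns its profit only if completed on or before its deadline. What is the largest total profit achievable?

102

Take jobs in profit order; each goes to the latest open slot no later than its deadline.
Profit order: E=54 A=48 D=46 B=44 G=32 C=21 F=17
Assign: E→slot 2, A→slot 1, D skipped, B skipped, G skipped, C skipped, F skipped.
Slots: [1:A] [2:E]
Profit = 48 + 54 = 102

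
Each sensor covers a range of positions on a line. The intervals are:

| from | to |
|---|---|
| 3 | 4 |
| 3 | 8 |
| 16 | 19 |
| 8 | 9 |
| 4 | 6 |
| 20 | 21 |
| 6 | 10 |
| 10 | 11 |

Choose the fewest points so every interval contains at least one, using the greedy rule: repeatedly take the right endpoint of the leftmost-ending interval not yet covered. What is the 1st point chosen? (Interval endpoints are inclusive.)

4

Sort by right endpoint; whenever an interval is uncovered, place a point at its right end.
By right end: [3,4]  [4,6]  [3,8]  [8,9]  [6,10]  [10,11]  [16,19]  [20,21]
[3,4] uncovered → point at 4; [8,9] uncovered → point at 9; [10,11] uncovered → point at 11; [16,19] uncovered → point at 19; [20,21] uncovered → point at 21.
Points: 4, 9, 11, 19, 21 (5 total).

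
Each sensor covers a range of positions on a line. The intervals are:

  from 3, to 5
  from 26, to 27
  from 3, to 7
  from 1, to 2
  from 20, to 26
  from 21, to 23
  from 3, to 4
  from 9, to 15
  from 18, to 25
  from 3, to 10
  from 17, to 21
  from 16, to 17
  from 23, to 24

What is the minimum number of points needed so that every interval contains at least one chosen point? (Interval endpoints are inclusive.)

By right end: [1,2]  [3,4]  [3,5]  [3,7]  [3,10]  [9,15]  [16,17]  [17,21]  [21,23]  [23,24]  [18,25]  [20,26]  [26,27]
[1,2] uncovered → point at 2; [3,4] uncovered → point at 4; [9,15] uncovered → point at 15; [16,17] uncovered → point at 17; [21,23] uncovered → point at 23; [26,27] uncovered → point at 27.
Points: 2, 4, 15, 17, 23, 27 (6 total).

6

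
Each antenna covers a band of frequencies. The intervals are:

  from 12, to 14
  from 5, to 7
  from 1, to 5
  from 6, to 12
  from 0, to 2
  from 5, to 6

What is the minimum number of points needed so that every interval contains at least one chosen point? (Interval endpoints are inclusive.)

Sort by right endpoint; whenever an interval is uncovered, place a point at its right end.
Sorted: [0,2] [1,5] [5,6] [5,7] [6,12] [12,14]
{[0,2],[1,5]} hit by 2; {[5,6],[5,7],[6,12]} hit by 6; {[12,14]} hit by 14.
Points: 2, 6, 14 (3 total).

3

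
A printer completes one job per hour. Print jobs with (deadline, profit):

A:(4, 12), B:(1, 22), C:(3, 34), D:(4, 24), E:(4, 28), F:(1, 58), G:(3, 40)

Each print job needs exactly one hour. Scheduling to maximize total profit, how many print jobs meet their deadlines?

4

Profit order: F=58 G=40 C=34 E=28 D=24 B=22 A=12
Assign: F→slot 1, G→slot 3, C→slot 2, E→slot 4, D skipped, B skipped, A skipped.
Slots: [1:F] [2:C] [3:G] [4:E]
4 of 7 scheduled.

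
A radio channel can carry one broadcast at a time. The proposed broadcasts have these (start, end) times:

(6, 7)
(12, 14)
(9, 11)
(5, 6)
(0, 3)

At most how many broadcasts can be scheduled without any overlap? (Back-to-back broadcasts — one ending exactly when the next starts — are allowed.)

Order by finish time; keep every interval that doesn't clash with the previous kept one.
By end time: (0,3), (5,6), (6,7), (9,11), (12,14).
Pick (0,3); next start ≥ 3 → (5,6); next start ≥ 6 → (6,7); next start ≥ 7 → (9,11); next start ≥ 11 → (12,14).
Selected 5 broadcasts.

5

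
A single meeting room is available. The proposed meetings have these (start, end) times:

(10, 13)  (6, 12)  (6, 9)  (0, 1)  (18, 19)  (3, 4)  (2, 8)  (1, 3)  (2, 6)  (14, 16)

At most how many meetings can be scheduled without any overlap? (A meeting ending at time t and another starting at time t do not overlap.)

7

Order by finish time; keep every interval that doesn't clash with the previous kept one.
Sorted by end: (0,1)  (1,3)  (3,4)  (2,6)  (2,8)  (6,9)  (6,12)  (10,13)  (14,16)  (18,19)
take (0,1); take (1,3); take (3,4); skip (2,8); take (6,9); take (10,13); take (14,16); take (18,19).
Selected 7 meetings.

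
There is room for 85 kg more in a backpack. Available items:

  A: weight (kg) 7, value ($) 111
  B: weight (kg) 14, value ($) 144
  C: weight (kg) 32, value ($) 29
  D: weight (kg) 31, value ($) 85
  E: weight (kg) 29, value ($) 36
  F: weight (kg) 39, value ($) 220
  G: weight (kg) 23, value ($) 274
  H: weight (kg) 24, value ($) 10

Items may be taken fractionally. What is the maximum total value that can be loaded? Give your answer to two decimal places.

754.48

Sort by value per unit weight and fill in that order.
Ratios (sorted): A 15.86, G 11.91, B 10.29, F 5.64, D 2.74, E 1.24, C 0.91, H 0.42
take A (7 @ 111); take G (23 @ 274); take B (14 @ 144); take F (39 @ 220); take 2/31 of D → 5.48. Capacity used 85/85.
Total value = 754.48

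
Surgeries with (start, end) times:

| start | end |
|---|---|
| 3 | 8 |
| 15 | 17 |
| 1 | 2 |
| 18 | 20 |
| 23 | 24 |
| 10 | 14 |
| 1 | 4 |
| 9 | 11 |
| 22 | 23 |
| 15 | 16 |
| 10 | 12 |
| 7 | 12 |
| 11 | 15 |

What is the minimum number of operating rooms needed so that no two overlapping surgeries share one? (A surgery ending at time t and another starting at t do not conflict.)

Count concurrent intervals with a sweep; the peak is the room count.
Events (time:±→running): 1:+→1 1:+→2 2:-→1 3:+→2 4:-→1 7:+→2 8:-→1 9:+→2 10:+→3 10:+→4 … peak 4.

4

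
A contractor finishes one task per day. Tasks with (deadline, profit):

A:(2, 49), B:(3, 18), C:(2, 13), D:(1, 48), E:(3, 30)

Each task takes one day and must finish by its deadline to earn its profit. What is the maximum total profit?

127

Take jobs in profit order; each goes to the latest open slot no later than its deadline.
Profit order: A=49 D=48 E=30 B=18 C=13
Assign: A→slot 2, D→slot 1, E→slot 3, B skipped, C skipped.
Slots: [1:D] [2:A] [3:E]
Profit = 48 + 49 + 30 = 127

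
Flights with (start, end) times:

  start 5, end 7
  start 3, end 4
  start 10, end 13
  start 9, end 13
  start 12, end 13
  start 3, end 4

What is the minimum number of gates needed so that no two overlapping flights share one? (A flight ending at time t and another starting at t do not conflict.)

3

Count concurrent intervals with a sweep; the peak is the room count.
Events (time:±→running): 3:+→1 3:+→2 4:-→1 4:-→0 5:+→1 7:-→0 9:+→1 10:+→2 12:+→3 … peak 3.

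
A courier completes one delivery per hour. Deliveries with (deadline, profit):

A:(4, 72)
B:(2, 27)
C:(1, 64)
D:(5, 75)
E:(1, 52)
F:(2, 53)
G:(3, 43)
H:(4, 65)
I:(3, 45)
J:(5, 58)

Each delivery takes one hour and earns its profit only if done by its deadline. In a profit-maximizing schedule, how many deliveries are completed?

5

Profit order: D=75 A=72 H=65 C=64 J=58 F=53 E=52 I=45 G=43 B=27
Assign: D→slot 5, A→slot 4, H→slot 3, C→slot 1, J→slot 2, F skipped, E skipped, I skipped, G skipped, B skipped.
Slots: [1:C] [2:J] [3:H] [4:A] [5:D]
5 of 10 scheduled.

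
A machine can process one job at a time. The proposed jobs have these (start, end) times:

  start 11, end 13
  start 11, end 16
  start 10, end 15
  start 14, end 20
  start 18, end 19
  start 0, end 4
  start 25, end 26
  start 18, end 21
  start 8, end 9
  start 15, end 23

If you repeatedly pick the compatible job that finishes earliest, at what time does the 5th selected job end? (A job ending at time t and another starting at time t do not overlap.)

Sorted by end: (0,4)  (8,9)  (11,13)  (10,15)  (11,16)  (18,19)  (14,20)  (18,21)  (15,23)  (25,26)
take (0,4); take (8,9); take (11,13); take (18,19); skip (15,23); take (25,26).
Selected: (0,4) (8,9) (11,13) (18,19) (25,26)

26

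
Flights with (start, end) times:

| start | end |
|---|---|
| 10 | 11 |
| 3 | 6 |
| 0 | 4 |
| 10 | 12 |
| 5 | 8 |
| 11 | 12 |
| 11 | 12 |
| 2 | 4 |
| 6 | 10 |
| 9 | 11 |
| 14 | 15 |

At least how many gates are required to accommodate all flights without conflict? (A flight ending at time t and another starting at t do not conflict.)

Count concurrent intervals with a sweep; the peak is the room count.
starts: [0, 2, 3, 5, 6, 9, 10, 10, 11, 11, 14]
ends:   [4, 4, 6, 8, 10, 11, 11, 12, 12, 12, 15]
s0→1 s2→2 s3→3  — peak 3.

3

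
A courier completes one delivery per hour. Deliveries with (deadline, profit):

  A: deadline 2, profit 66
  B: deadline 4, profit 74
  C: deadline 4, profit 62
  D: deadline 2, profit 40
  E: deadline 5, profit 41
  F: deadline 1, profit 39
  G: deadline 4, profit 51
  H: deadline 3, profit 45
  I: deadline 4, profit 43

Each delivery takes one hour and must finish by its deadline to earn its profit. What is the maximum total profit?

294

Take jobs in profit order; each goes to the latest open slot no later than its deadline.
Profit order: B=74 A=66 C=62 G=51 H=45 I=43 E=41 D=40 F=39
Assign: B→slot 4, A→slot 2, C→slot 3, G→slot 1, H skipped, I skipped, E→slot 5, D skipped, F skipped.
Slots: [1:G] [2:A] [3:C] [4:B] [5:E]
Profit = 51 + 66 + 62 + 74 + 41 = 294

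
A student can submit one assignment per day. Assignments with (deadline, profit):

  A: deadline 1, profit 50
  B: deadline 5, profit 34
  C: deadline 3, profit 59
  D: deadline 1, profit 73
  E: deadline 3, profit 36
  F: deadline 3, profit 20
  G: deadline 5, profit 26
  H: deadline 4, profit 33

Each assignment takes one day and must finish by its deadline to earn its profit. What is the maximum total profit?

Take jobs in profit order; each goes to the latest open slot no later than its deadline.
Profit order: D=73 C=59 A=50 E=36 B=34 H=33 G=26 F=20
Assign: D→slot 1, C→slot 3, A skipped, E→slot 2, B→slot 5, H→slot 4, G skipped, F skipped.
Slots: [1:D] [2:E] [3:C] [4:H] [5:B]
Profit = 73 + 36 + 59 + 33 + 34 = 235

235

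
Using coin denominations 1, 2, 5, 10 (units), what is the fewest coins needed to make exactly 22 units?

22 − 2×10→2 − 1×2→0
Total coins = 2 + 1 = 3

3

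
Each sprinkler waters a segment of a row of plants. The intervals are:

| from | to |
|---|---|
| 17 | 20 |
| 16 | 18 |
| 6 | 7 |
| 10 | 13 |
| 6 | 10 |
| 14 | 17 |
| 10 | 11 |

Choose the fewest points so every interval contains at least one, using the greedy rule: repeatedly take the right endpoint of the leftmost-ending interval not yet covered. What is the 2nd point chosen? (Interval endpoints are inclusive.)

11

Sorted: [6,7] [6,10] [10,11] [10,13] [14,17] [16,18] [17,20]
{[6,7],[6,10]} hit by 7; {[10,11],[10,13]} hit by 11; {[14,17],[16,18],[17,20]} hit by 17.
Points: 7, 11, 17 (3 total).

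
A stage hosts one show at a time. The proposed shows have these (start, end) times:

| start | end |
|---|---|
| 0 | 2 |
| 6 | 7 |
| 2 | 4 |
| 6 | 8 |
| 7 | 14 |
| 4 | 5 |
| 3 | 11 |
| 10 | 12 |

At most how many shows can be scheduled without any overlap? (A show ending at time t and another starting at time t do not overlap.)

Sorted by end: (0,2)  (2,4)  (4,5)  (6,7)  (6,8)  (3,11)  (10,12)  (7,14)
take (0,2); take (2,4); take (4,5); take (6,7); skip (3,11); take (10,12).
Selected 5 shows.

5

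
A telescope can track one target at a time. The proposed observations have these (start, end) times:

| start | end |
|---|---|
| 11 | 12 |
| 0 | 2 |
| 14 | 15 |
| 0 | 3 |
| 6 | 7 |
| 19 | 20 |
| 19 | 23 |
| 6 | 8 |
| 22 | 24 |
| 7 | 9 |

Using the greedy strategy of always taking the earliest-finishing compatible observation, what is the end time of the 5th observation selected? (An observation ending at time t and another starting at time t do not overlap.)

Order by finish time; keep every interval that doesn't clash with the previous kept one.
By end time: (0,2), (0,3), (6,7), (6,8), (7,9), (11,12), (14,15), (19,20), (19,23), (22,24).
Pick (0,2); next start ≥ 2 → (6,7); next start ≥ 7 → (7,9); next start ≥ 9 → (11,12); next start ≥ 12 → (14,15); next start ≥ 15 → (19,20); next start ≥ 20 → (22,24).
Selected: (0,2) (6,7) (7,9) (11,12) (14,15) (19,20) (22,24)

15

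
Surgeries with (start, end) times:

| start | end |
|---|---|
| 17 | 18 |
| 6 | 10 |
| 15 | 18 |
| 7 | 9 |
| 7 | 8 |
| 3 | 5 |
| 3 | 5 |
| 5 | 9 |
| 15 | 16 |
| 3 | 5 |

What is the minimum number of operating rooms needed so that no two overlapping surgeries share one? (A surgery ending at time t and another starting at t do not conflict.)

Events (time:±→running): 3:+→1 3:+→2 3:+→3 5:-→2 5:-→1 5:-→0 5:+→1 6:+→2 7:+→3 7:+→4 … peak 4.

4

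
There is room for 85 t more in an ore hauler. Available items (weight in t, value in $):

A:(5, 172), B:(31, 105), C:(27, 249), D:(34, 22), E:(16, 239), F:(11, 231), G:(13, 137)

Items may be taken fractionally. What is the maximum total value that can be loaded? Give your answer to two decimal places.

1072.03

Order: A (172/5=34.40) > F (231/11=21.00) > E (239/16=14.94) > G (137/13=10.54) > C (249/27=9.22) > B (105/31=3.39) > D (22/34=0.65)
Fill: take A (5 @ 172) → take F (11 @ 231) → take E (16 @ 239) → take G (13 @ 137) → take C (27 @ 249) → take 13/31 of B → 44.03; 85/85 used.
Total value = 1072.03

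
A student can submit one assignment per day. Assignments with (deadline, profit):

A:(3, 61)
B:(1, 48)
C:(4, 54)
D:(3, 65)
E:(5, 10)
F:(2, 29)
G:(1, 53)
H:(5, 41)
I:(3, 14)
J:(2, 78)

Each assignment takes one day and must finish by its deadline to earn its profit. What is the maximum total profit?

299

By profit: J(d2,78), D(d3,65), A(d3,61), C(d4,54), G(d1,53), B(d1,48), H(d5,41), F(d2,29), I(d3,14), E(d5,10)
J→slot 2; D→slot 3; A→slot 1; C→slot 4; G skipped; B skipped; H→slot 5; F skipped; I skipped; E skipped.
Profit = 61 + 78 + 65 + 54 + 41 = 299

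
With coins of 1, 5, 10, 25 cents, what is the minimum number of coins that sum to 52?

4

Use the largest denomination that fits, subtract, and repeat.
52 − 2×25→2 − 2×1→0
Total coins = 2 + 2 = 4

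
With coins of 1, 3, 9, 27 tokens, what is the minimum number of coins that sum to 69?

Greedy: take as many of the largest coin as possible, then repeat with the remainder.
69 − 2×27→15 − 1×9→6 − 2×3→0
Total coins = 2 + 1 + 2 = 5

5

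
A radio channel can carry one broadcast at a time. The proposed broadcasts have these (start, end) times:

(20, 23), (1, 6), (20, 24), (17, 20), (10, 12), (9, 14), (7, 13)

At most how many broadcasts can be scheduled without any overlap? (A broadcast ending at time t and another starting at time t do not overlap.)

4

Sort by end time and greedily take each interval whose start is ≥ the last chosen end.
Sorted by end: (1,6)  (10,12)  (7,13)  (9,14)  (17,20)  (20,23)  (20,24)
take (1,6); take (10,12); skip (7,13); take (17,20); take (20,23).
Selected 4 broadcasts.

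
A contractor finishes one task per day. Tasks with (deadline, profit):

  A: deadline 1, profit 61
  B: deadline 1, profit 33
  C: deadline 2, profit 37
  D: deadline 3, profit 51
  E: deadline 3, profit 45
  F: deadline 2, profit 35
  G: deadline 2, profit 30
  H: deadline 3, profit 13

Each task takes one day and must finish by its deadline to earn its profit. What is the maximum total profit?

Sort by profit descending; place each in the latest free slot ≤ its deadline.
Profit order: A=61 D=51 E=45 C=37 F=35 B=33 G=30 H=13
Assign: A→slot 1, D→slot 3, E→slot 2, C skipped, F skipped, B skipped, G skipped, H skipped.
Slots: [1:A] [2:E] [3:D]
Profit = 61 + 45 + 51 = 157

157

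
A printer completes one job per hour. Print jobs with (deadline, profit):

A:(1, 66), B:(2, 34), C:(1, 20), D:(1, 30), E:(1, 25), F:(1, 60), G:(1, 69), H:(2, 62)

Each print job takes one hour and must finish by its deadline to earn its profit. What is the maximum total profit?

131

Take jobs in profit order; each goes to the latest open slot no later than its deadline.
Profit order: G=69 A=66 H=62 F=60 B=34 D=30 E=25 C=20
Assign: G→slot 1, A skipped, H→slot 2, F skipped, B skipped, D skipped, E skipped, C skipped.
Slots: [1:G] [2:H]
Profit = 69 + 62 = 131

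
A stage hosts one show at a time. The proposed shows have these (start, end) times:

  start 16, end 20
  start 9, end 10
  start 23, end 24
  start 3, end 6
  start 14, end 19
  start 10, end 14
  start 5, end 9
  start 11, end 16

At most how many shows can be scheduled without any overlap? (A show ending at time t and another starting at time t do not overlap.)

Sort by end time and greedily take each interval whose start is ≥ the last chosen end.
Sorted by end: (3,6)  (5,9)  (9,10)  (10,14)  (11,16)  (14,19)  (16,20)  (23,24)
take (3,6); take (9,10); take (10,14); take (14,19); take (23,24).
Selected 5 shows.

5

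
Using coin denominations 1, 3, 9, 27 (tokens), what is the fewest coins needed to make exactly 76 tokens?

Use the largest denomination that fits, subtract, and repeat.
76 − 2×27→22 − 2×9→4 − 1×3→1 − 1×1→0
Total coins = 2 + 2 + 1 + 1 = 6

6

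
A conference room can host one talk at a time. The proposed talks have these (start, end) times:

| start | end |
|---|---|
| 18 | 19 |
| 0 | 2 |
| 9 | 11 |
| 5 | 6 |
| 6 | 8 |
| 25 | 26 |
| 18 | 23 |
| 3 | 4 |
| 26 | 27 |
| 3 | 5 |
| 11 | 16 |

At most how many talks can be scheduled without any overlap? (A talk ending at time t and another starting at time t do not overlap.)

9

Sorted by end: (0,2)  (3,4)  (3,5)  (5,6)  (6,8)  (9,11)  (11,16)  (18,19)  (18,23)  (25,26)  (26,27)
take (0,2); take (3,4); skip (3,5); take (5,6); take (6,8); take (9,11); take (11,16); take (18,19); skip (18,23); take (25,26); take (26,27).
Selected 9 talks.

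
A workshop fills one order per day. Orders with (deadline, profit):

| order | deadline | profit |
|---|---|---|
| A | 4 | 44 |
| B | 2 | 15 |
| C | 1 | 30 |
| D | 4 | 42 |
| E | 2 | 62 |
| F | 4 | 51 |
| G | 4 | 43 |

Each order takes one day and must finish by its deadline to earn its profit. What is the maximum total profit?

Take jobs in profit order; each goes to the latest open slot no later than its deadline.
Profit order: E=62 F=51 A=44 G=43 D=42 C=30 B=15
Assign: E→slot 2, F→slot 4, A→slot 3, G→slot 1, D skipped, C skipped, B skipped.
Slots: [1:G] [2:E] [3:A] [4:F]
Profit = 43 + 62 + 44 + 51 = 200

200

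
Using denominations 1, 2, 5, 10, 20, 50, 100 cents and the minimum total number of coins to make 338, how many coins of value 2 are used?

338 = 3×100 + 1×20 + 1×10 + 1×5 + 1×2 + 1×1
Count of 2: 1

1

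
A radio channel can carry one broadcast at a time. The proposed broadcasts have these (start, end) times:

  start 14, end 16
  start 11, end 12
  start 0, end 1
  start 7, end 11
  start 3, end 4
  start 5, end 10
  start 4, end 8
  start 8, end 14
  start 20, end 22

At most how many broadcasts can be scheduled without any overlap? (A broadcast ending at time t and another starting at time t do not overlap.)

6

Order by finish time; keep every interval that doesn't clash with the previous kept one.
By end time: (0,1), (3,4), (4,8), (5,10), (7,11), (11,12), (8,14), (14,16), (20,22).
Pick (0,1); next start ≥ 1 → (3,4); next start ≥ 4 → (4,8); next start ≥ 8 → (11,12); next start ≥ 12 → (14,16); next start ≥ 16 → (20,22).
Selected 6 broadcasts.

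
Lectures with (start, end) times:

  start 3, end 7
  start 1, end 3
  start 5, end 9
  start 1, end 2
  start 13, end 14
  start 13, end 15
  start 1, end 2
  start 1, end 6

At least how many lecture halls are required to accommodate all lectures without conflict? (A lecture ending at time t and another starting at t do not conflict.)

4

starts: [1, 1, 1, 1, 3, 5, 13, 13]
ends:   [2, 2, 3, 6, 7, 9, 14, 15]
s1→1 s1→2 s1→3 s1→4  — peak 4.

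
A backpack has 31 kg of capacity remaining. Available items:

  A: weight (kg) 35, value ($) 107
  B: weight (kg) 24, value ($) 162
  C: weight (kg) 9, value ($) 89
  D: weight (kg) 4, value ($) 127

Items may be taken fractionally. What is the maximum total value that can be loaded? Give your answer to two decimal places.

337.50

Sort by value per unit weight and fill in that order.
Ratios (sorted): D 31.75, C 9.89, B 6.75, A 3.06
take D (4 @ 127); take C (9 @ 89); take 18/24 of B → 121.50. Capacity used 31/31.
Total value = 337.50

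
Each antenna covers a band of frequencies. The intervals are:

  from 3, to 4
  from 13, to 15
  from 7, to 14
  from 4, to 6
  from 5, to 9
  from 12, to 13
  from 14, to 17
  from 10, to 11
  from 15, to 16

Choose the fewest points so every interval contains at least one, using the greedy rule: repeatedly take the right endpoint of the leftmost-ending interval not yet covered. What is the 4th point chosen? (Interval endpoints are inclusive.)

Sorted: [3,4] [4,6] [5,9] [10,11] [12,13] [7,14] [13,15] [15,16] [14,17]
{[3,4],[4,6]} hit by 4; {[5,9]} hit by 9; {[10,11]} hit by 11; {[12,13],[7,14],[13,15]} hit by 13; {[15,16],[14,17]} hit by 16.
Points: 4, 9, 11, 13, 16 (5 total).

13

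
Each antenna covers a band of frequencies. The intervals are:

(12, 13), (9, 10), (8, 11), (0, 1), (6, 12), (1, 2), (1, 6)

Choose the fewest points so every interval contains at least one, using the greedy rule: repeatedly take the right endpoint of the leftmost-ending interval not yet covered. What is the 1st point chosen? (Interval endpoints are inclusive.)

Sort by right endpoint; whenever an interval is uncovered, place a point at its right end.
Sorted: [0,1] [1,2] [1,6] [9,10] [8,11] [6,12] [12,13]
{[0,1],[1,2],[1,6]} hit by 1; {[9,10],[8,11],[6,12]} hit by 10; {[12,13]} hit by 13.
Points: 1, 10, 13 (3 total).

1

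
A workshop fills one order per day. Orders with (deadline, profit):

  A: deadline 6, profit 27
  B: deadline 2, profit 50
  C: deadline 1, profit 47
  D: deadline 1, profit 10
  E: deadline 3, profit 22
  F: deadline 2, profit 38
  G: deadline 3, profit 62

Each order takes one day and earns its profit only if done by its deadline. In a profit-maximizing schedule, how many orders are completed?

4

Take jobs in profit order; each goes to the latest open slot no later than its deadline.
By profit: G(d3,62), B(d2,50), C(d1,47), F(d2,38), A(d6,27), E(d3,22), D(d1,10)
G→slot 3; B→slot 2; C→slot 1; F skipped; A→slot 6; E skipped; D skipped.
4 of 7 scheduled.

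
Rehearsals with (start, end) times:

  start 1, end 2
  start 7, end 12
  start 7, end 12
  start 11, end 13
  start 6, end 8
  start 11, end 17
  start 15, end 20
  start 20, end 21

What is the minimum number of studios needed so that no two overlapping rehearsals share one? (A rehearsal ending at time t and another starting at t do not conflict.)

4

The answer is the maximum number of intervals overlapping at any instant.
starts: [1, 6, 7, 7, 11, 11, 15, 20]
ends:   [2, 8, 12, 12, 13, 17, 20, 21]
s1→1 e2→0 s6→1 s7→2 s7→3 e8→2 s11→3 s11→4  — peak 4.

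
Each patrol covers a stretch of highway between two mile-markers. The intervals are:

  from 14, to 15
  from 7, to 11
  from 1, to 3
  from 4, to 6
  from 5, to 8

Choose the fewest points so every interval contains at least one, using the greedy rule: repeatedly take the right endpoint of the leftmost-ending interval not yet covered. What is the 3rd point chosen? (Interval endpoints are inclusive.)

11

Sort by right endpoint; whenever an interval is uncovered, place a point at its right end.
By right end: [1,3]  [4,6]  [5,8]  [7,11]  [14,15]
[1,3] uncovered → point at 3; [4,6] uncovered → point at 6; [7,11] uncovered → point at 11; [14,15] uncovered → point at 15.
Points: 3, 6, 11, 15 (4 total).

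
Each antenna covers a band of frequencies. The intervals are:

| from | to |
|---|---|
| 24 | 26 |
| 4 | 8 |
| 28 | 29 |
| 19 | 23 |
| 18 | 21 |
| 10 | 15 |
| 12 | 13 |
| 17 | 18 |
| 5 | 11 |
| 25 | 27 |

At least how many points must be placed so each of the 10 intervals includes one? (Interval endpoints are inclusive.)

6

Sort by right endpoint; whenever an interval is uncovered, place a point at its right end.
Sorted: [4,8] [5,11] [12,13] [10,15] [17,18] [18,21] [19,23] [24,26] [25,27] [28,29]
{[4,8],[5,11]} hit by 8; {[12,13],[10,15]} hit by 13; {[17,18],[18,21]} hit by 18; {[19,23]} hit by 23; {[24,26],[25,27]} hit by 26; {[28,29]} hit by 29.
Points: 8, 13, 18, 23, 26, 29 (6 total).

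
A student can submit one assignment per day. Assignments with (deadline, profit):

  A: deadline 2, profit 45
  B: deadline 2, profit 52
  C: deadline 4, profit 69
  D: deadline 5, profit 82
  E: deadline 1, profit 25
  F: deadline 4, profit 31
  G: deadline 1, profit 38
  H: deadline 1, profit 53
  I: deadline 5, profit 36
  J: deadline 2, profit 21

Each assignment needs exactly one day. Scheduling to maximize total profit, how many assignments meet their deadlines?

Take jobs in profit order; each goes to the latest open slot no later than its deadline.
Profit order: D=82 C=69 H=53 B=52 A=45 G=38 I=36 F=31 E=25 J=21
Assign: D→slot 5, C→slot 4, H→slot 1, B→slot 2, A skipped, G skipped, I→slot 3, F skipped, E skipped, J skipped.
Slots: [1:H] [2:B] [3:I] [4:C] [5:D]
5 of 10 scheduled.

5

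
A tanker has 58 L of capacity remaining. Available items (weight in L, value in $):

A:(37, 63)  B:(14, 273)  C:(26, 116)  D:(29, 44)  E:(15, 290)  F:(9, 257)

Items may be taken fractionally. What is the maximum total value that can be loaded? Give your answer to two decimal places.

Ratios (sorted): F 28.56, B 19.50, E 19.33, C 4.46, A 1.70, D 1.52
take F (9 @ 257); take B (14 @ 273); take E (15 @ 290); take 20/26 of C → 89.23. Capacity used 58/58.
Total value = 909.23

909.23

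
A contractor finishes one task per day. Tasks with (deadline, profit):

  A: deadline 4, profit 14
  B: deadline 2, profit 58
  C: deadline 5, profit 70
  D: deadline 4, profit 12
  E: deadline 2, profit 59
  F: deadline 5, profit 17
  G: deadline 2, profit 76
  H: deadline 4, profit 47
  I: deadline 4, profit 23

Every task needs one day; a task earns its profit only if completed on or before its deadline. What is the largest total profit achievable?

275

Sort by profit descending; place each in the latest free slot ≤ its deadline.
By profit: G(d2,76), C(d5,70), E(d2,59), B(d2,58), H(d4,47), I(d4,23), F(d5,17), A(d4,14), D(d4,12)
G→slot 2; C→slot 5; E→slot 1; B skipped; H→slot 4; I→slot 3; F skipped; A skipped; D skipped.
Profit = 59 + 76 + 23 + 47 + 70 = 275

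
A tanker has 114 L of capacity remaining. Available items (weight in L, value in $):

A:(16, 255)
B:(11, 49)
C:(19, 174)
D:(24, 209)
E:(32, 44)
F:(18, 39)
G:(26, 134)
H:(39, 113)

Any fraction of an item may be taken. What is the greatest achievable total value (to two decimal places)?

Order: A (255/16=15.94) > C (174/19=9.16) > D (209/24=8.71) > G (134/26=5.15) > B (49/11=4.45) > H (113/39=2.90) > F (39/18=2.17) > E (44/32=1.38)
Fill: take A (16 @ 255) → take C (19 @ 174) → take D (24 @ 209) → take G (26 @ 134) → take B (11 @ 49) → take 18/39 of H → 52.15; 114/114 used.
Total value = 873.15

873.15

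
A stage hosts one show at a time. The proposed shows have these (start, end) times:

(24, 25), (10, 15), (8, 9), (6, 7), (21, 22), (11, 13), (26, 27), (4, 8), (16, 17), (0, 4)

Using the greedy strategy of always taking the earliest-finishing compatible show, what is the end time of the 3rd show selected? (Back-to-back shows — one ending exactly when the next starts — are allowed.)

Sorted by end: (0,4)  (6,7)  (4,8)  (8,9)  (11,13)  (10,15)  (16,17)  (21,22)  (24,25)  (26,27)
take (0,4); take (6,7); take (8,9); take (11,13); take (16,17); take (21,22); take (24,25); take (26,27).
Selected: (0,4) (6,7) (8,9) (11,13) (16,17) (21,22) (24,25) (26,27)

9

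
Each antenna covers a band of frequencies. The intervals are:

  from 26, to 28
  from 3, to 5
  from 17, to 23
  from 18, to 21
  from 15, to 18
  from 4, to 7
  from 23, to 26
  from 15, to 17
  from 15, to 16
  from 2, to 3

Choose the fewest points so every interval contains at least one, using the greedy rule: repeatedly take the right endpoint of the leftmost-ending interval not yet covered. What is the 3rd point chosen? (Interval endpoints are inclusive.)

16

Sorted: [2,3] [3,5] [4,7] [15,16] [15,17] [15,18] [18,21] [17,23] [23,26] [26,28]
{[2,3],[3,5]} hit by 3; {[4,7]} hit by 7; {[15,16],[15,17],[15,18]} hit by 16; {[18,21],[17,23]} hit by 21; {[23,26],[26,28]} hit by 26.
Points: 3, 7, 16, 21, 26 (5 total).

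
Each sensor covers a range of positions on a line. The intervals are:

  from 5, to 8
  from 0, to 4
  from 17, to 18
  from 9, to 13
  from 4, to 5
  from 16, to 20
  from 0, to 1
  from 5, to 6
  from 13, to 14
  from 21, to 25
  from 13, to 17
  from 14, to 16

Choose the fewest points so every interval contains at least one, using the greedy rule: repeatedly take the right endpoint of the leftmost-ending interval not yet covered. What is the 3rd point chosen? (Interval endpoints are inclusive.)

Sorted: [0,1] [0,4] [4,5] [5,6] [5,8] [9,13] [13,14] [14,16] [13,17] [17,18] [16,20] [21,25]
{[0,1],[0,4]} hit by 1; {[4,5],[5,6],[5,8]} hit by 5; {[9,13],[13,14]} hit by 13; {[14,16],[13,17]} hit by 16; {[17,18],[16,20]} hit by 18; {[21,25]} hit by 25.
Points: 1, 5, 13, 16, 18, 25 (6 total).

13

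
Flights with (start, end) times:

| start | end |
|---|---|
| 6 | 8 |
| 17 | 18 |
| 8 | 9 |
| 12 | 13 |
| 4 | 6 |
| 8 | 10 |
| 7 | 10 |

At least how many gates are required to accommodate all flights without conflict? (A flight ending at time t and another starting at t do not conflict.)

3

The answer is the maximum number of intervals overlapping at any instant.
starts: [4, 6, 7, 8, 8, 12, 17]
ends:   [6, 8, 9, 10, 10, 13, 18]
s4→1 e6→0 s6→1 s7→2 e8→1 s8→2 s8→3  — peak 3.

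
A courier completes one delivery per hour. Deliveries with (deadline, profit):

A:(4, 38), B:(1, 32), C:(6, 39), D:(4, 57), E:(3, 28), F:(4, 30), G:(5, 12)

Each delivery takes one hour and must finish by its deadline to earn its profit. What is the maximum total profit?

Profit order: D=57 C=39 A=38 B=32 F=30 E=28 G=12
Assign: D→slot 4, C→slot 6, A→slot 3, B→slot 1, F→slot 2, E skipped, G→slot 5.
Slots: [1:B] [2:F] [3:A] [4:D] [5:G] [6:C]
Profit = 32 + 30 + 38 + 57 + 12 + 39 = 208

208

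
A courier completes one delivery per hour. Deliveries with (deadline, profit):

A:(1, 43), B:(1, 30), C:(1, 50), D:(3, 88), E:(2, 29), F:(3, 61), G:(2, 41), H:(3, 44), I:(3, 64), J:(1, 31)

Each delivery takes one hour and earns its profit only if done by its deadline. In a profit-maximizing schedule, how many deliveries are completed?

3

By profit: D(d3,88), I(d3,64), F(d3,61), C(d1,50), H(d3,44), A(d1,43), G(d2,41), J(d1,31), B(d1,30), E(d2,29)
D→slot 3; I→slot 2; F→slot 1; C skipped; H skipped; A skipped; G skipped; J skipped; B skipped; E skipped.
3 of 10 scheduled.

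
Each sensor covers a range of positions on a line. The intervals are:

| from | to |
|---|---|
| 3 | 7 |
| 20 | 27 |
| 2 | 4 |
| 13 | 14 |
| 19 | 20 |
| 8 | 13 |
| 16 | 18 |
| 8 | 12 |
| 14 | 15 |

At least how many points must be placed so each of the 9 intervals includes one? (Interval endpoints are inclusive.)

5

Sort by right endpoint; whenever an interval is uncovered, place a point at its right end.
By right end: [2,4]  [3,7]  [8,12]  [8,13]  [13,14]  [14,15]  [16,18]  [19,20]  [20,27]
[2,4] uncovered → point at 4; [8,12] uncovered → point at 12; [13,14] uncovered → point at 14; [16,18] uncovered → point at 18; [19,20] uncovered → point at 20.
Points: 4, 12, 14, 18, 20 (5 total).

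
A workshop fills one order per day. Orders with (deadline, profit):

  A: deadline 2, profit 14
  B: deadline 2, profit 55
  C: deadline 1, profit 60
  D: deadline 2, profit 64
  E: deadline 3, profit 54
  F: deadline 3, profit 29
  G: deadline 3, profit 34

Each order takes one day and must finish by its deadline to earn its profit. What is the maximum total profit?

Take jobs in profit order; each goes to the latest open slot no later than its deadline.
By profit: D(d2,64), C(d1,60), B(d2,55), E(d3,54), G(d3,34), F(d3,29), A(d2,14)
D→slot 2; C→slot 1; B skipped; E→slot 3; G skipped; F skipped; A skipped.
Profit = 60 + 64 + 54 = 178

178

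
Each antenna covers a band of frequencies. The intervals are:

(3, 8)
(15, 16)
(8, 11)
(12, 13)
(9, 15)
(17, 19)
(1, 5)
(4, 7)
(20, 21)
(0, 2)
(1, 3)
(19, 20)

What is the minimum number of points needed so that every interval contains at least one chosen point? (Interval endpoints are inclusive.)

7

By right end: [0,2]  [1,3]  [1,5]  [4,7]  [3,8]  [8,11]  [12,13]  [9,15]  [15,16]  [17,19]  [19,20]  [20,21]
[0,2] uncovered → point at 2; [4,7] uncovered → point at 7; [8,11] uncovered → point at 11; [12,13] uncovered → point at 13; [15,16] uncovered → point at 16; [17,19] uncovered → point at 19; [20,21] uncovered → point at 21.
Points: 2, 7, 11, 13, 16, 19, 21 (7 total).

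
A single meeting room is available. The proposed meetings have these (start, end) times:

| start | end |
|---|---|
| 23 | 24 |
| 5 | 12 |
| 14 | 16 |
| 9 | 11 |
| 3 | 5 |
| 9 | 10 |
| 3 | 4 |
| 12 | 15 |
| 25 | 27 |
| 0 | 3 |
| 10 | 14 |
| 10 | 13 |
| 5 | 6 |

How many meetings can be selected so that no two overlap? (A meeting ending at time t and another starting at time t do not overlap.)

8

By end time: (0,3), (3,4), (3,5), (5,6), (9,10), (9,11), (5,12), (10,13), (10,14), (12,15), (14,16), (23,24), (25,27).
Pick (0,3); next start ≥ 3 → (3,4); next start ≥ 4 → (5,6); next start ≥ 6 → (9,10); next start ≥ 10 → (10,13); next start ≥ 13 → (14,16); next start ≥ 16 → (23,24); next start ≥ 24 → (25,27).
Selected 8 meetings.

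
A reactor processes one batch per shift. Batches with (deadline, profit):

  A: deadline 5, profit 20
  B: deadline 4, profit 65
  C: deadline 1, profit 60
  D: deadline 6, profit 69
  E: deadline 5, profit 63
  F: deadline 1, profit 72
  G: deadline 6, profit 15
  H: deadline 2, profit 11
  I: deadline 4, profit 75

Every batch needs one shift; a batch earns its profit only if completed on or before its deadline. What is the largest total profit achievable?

364

Sort by profit descending; place each in the latest free slot ≤ its deadline.
Profit order: I=75 F=72 D=69 B=65 E=63 C=60 A=20 G=15 H=11
Assign: I→slot 4, F→slot 1, D→slot 6, B→slot 3, E→slot 5, C skipped, A→slot 2, G skipped, H skipped.
Slots: [1:F] [2:A] [3:B] [4:I] [5:E] [6:D]
Profit = 72 + 20 + 65 + 75 + 63 + 69 = 364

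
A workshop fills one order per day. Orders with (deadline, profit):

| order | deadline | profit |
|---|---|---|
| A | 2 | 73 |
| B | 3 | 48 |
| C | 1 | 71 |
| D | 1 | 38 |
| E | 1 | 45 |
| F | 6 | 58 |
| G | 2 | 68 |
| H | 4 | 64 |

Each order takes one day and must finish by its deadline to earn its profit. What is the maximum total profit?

314

Sort by profit descending; place each in the latest free slot ≤ its deadline.
Profit order: A=73 C=71 G=68 H=64 F=58 B=48 E=45 D=38
Assign: A→slot 2, C→slot 1, G skipped, H→slot 4, F→slot 6, B→slot 3, E skipped, D skipped.
Slots: [1:C] [2:A] [3:B] [4:H] [6:F]
Profit = 71 + 73 + 48 + 64 + 58 = 314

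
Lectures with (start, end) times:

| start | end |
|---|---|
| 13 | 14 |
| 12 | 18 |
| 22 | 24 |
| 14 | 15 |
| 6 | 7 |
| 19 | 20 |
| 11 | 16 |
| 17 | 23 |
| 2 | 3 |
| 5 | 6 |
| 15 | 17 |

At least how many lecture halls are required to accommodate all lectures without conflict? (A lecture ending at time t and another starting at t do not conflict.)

The answer is the maximum number of intervals overlapping at any instant.
starts: [2, 5, 6, 11, 12, 13, 14, 15, 17, 19, 22]
ends:   [3, 6, 7, 14, 15, 16, 17, 18, 20, 23, 24]
s2→1 e3→0 s5→1 e6→0 s6→1 e7→0 s11→1 s12→2 s13→3  — peak 3.

3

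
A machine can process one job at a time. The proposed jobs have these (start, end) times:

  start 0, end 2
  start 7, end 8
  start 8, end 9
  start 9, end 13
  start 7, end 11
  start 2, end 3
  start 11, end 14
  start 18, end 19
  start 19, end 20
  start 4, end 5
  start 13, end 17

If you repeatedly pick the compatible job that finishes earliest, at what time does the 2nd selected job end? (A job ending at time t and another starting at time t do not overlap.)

3

Sort by end time and greedily take each interval whose start is ≥ the last chosen end.
Sorted by end: (0,2)  (2,3)  (4,5)  (7,8)  (8,9)  (7,11)  (9,13)  (11,14)  (13,17)  (18,19)  (19,20)
take (0,2); take (2,3); take (4,5); take (7,8); take (8,9); skip (7,11); take (9,13); take (13,17); take (18,19); take (19,20).
Selected: (0,2) (2,3) (4,5) (7,8) (8,9) (9,13) (13,17) (18,19) (19,20)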